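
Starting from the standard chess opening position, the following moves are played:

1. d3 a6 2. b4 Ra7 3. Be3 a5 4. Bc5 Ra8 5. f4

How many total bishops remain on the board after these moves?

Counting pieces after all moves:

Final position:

  a b c d e f g h
  ─────────────────
8│♜ ♞ ♝ ♛ ♚ ♝ ♞ ♜│8
7│· ♟ ♟ ♟ ♟ ♟ ♟ ♟│7
6│· · · · · · · ·│6
5│♟ · ♗ · · · · ·│5
4│· ♙ · · · ♙ · ·│4
3│· · · ♙ · · · ·│3
2│♙ · ♙ · ♙ · ♙ ♙│2
1│♖ ♘ · ♕ ♔ ♗ ♘ ♖│1
  ─────────────────
  a b c d e f g h


4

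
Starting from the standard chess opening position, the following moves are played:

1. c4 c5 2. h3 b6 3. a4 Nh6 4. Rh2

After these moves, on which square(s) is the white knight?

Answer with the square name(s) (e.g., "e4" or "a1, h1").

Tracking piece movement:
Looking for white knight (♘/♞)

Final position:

  a b c d e f g h
  ─────────────────
8│♜ ♞ ♝ ♛ ♚ ♝ · ♜│8
7│♟ · · ♟ ♟ ♟ ♟ ♟│7
6│· ♟ · · · · · ♞│6
5│· · ♟ · · · · ·│5
4│♙ · ♙ · · · · ·│4
3│· · · · · · · ♙│3
2│· ♙ · ♙ ♙ ♙ ♙ ♖│2
1│♖ ♘ ♗ ♕ ♔ ♗ ♘ ·│1
  ─────────────────
  a b c d e f g h


b1, g1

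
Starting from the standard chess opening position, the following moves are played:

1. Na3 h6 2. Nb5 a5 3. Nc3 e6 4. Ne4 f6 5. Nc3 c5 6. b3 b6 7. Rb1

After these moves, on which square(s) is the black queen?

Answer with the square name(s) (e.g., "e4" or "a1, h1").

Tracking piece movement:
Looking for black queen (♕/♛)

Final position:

  a b c d e f g h
  ─────────────────
8│♜ ♞ ♝ ♛ ♚ ♝ ♞ ♜│8
7│· · · ♟ · · ♟ ·│7
6│· ♟ · · ♟ ♟ · ♟│6
5│♟ · ♟ · · · · ·│5
4│· · · · · · · ·│4
3│· ♙ ♘ · · · · ·│3
2│♙ · ♙ ♙ ♙ ♙ ♙ ♙│2
1│· ♖ ♗ ♕ ♔ ♗ ♘ ♖│1
  ─────────────────
  a b c d e f g h


d8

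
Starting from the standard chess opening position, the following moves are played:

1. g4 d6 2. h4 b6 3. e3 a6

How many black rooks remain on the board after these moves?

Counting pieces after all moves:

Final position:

  a b c d e f g h
  ─────────────────
8│♜ ♞ ♝ ♛ ♚ ♝ ♞ ♜│8
7│· · ♟ · ♟ ♟ ♟ ♟│7
6│♟ ♟ · ♟ · · · ·│6
5│· · · · · · · ·│5
4│· · · · · · ♙ ♙│4
3│· · · · ♙ · · ·│3
2│♙ ♙ ♙ ♙ · ♙ · ·│2
1│♖ ♘ ♗ ♕ ♔ ♗ ♘ ♖│1
  ─────────────────
  a b c d e f g h


2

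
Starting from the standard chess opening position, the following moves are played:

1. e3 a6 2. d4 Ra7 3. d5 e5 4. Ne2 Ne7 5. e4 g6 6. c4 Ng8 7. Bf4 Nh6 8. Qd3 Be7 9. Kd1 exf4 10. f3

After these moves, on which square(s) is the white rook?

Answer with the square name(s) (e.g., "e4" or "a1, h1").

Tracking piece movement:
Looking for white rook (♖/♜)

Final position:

  a b c d e f g h
  ─────────────────
8│· ♞ ♝ ♛ ♚ · · ♜│8
7│♜ ♟ ♟ ♟ ♝ ♟ · ♟│7
6│♟ · · · · · ♟ ♞│6
5│· · · ♙ · · · ·│5
4│· · ♙ · ♙ ♟ · ·│4
3│· · · ♕ · ♙ · ·│3
2│♙ ♙ · · ♘ · ♙ ♙│2
1│♖ ♘ · ♔ · ♗ · ♖│1
  ─────────────────
  a b c d e f g h


a1, h1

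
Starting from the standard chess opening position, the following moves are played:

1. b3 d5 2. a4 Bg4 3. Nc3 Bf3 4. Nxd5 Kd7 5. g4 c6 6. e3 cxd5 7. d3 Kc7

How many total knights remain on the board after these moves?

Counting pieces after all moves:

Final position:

  a b c d e f g h
  ─────────────────
8│♜ ♞ · ♛ · ♝ ♞ ♜│8
7│♟ ♟ ♚ · ♟ ♟ ♟ ♟│7
6│· · · · · · · ·│6
5│· · · ♟ · · · ·│5
4│♙ · · · · · ♙ ·│4
3│· ♙ · ♙ ♙ ♝ · ·│3
2│· · ♙ · · ♙ · ♙│2
1│♖ · ♗ ♕ ♔ ♗ ♘ ♖│1
  ─────────────────
  a b c d e f g h


3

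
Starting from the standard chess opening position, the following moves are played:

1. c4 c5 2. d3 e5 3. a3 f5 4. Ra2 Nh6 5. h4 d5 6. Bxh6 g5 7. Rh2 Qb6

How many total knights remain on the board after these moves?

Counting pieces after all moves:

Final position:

  a b c d e f g h
  ─────────────────
8│♜ ♞ ♝ · ♚ ♝ · ♜│8
7│♟ ♟ · · · · · ♟│7
6│· ♛ · · · · · ♗│6
5│· · ♟ ♟ ♟ ♟ ♟ ·│5
4│· · ♙ · · · · ♙│4
3│♙ · · ♙ · · · ·│3
2│♖ ♙ · · ♙ ♙ ♙ ♖│2
1│· ♘ · ♕ ♔ ♗ ♘ ·│1
  ─────────────────
  a b c d e f g h


3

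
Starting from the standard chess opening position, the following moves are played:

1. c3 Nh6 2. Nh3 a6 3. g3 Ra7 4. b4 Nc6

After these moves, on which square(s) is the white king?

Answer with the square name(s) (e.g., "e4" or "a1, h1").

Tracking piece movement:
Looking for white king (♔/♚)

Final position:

  a b c d e f g h
  ─────────────────
8│· · ♝ ♛ ♚ ♝ · ♜│8
7│♜ ♟ ♟ ♟ ♟ ♟ ♟ ♟│7
6│♟ · ♞ · · · · ♞│6
5│· · · · · · · ·│5
4│· ♙ · · · · · ·│4
3│· · ♙ · · · ♙ ♘│3
2│♙ · · ♙ ♙ ♙ · ♙│2
1│♖ ♘ ♗ ♕ ♔ ♗ · ♖│1
  ─────────────────
  a b c d e f g h


e1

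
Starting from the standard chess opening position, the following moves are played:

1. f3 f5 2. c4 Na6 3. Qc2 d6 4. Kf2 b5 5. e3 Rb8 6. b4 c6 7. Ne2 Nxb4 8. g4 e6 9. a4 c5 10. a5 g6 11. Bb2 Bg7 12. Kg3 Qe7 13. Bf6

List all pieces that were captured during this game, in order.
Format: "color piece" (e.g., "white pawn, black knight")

Tracking captures:
  Nxb4: captured white pawn

white pawn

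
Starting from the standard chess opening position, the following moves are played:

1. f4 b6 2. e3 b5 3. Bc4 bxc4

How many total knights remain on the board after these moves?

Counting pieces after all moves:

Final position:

  a b c d e f g h
  ─────────────────
8│♜ ♞ ♝ ♛ ♚ ♝ ♞ ♜│8
7│♟ · ♟ ♟ ♟ ♟ ♟ ♟│7
6│· · · · · · · ·│6
5│· · · · · · · ·│5
4│· · ♟ · · ♙ · ·│4
3│· · · · ♙ · · ·│3
2│♙ ♙ ♙ ♙ · · ♙ ♙│2
1│♖ ♘ ♗ ♕ ♔ · ♘ ♖│1
  ─────────────────
  a b c d e f g h


4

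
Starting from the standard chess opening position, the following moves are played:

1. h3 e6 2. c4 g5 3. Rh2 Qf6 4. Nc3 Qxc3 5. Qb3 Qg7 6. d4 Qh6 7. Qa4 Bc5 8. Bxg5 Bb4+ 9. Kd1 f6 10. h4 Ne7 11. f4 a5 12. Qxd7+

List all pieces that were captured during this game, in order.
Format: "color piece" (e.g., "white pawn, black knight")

Tracking captures:
  Qxc3: captured white knight
  Bxg5: captured black pawn
  Qxd7+: captured black pawn

white knight, black pawn, black pawn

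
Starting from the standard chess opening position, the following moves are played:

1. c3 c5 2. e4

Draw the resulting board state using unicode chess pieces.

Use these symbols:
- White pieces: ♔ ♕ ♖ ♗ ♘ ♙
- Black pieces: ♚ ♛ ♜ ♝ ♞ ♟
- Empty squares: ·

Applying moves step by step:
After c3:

♜ ♞ ♝ ♛ ♚ ♝ ♞ ♜
♟ ♟ ♟ ♟ ♟ ♟ ♟ ♟
· · · · · · · ·
· · · · · · · ·
· · · · · · · ·
· · ♙ · · · · ·
♙ ♙ · ♙ ♙ ♙ ♙ ♙
♖ ♘ ♗ ♕ ♔ ♗ ♘ ♖


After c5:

♜ ♞ ♝ ♛ ♚ ♝ ♞ ♜
♟ ♟ · ♟ ♟ ♟ ♟ ♟
· · · · · · · ·
· · ♟ · · · · ·
· · · · · · · ·
· · ♙ · · · · ·
♙ ♙ · ♙ ♙ ♙ ♙ ♙
♖ ♘ ♗ ♕ ♔ ♗ ♘ ♖


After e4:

♜ ♞ ♝ ♛ ♚ ♝ ♞ ♜
♟ ♟ · ♟ ♟ ♟ ♟ ♟
· · · · · · · ·
· · ♟ · · · · ·
· · · · ♙ · · ·
· · ♙ · · · · ·
♙ ♙ · ♙ · ♙ ♙ ♙
♖ ♘ ♗ ♕ ♔ ♗ ♘ ♖



  a b c d e f g h
  ─────────────────
8│♜ ♞ ♝ ♛ ♚ ♝ ♞ ♜│8
7│♟ ♟ · ♟ ♟ ♟ ♟ ♟│7
6│· · · · · · · ·│6
5│· · ♟ · · · · ·│5
4│· · · · ♙ · · ·│4
3│· · ♙ · · · · ·│3
2│♙ ♙ · ♙ · ♙ ♙ ♙│2
1│♖ ♘ ♗ ♕ ♔ ♗ ♘ ♖│1
  ─────────────────
  a b c d e f g h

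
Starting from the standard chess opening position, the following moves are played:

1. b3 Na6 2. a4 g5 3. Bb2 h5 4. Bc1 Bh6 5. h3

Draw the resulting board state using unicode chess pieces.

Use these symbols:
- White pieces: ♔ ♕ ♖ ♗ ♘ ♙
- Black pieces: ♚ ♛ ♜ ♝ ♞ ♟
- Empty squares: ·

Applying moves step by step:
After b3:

♜ ♞ ♝ ♛ ♚ ♝ ♞ ♜
♟ ♟ ♟ ♟ ♟ ♟ ♟ ♟
· · · · · · · ·
· · · · · · · ·
· · · · · · · ·
· ♙ · · · · · ·
♙ · ♙ ♙ ♙ ♙ ♙ ♙
♖ ♘ ♗ ♕ ♔ ♗ ♘ ♖


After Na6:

♜ · ♝ ♛ ♚ ♝ ♞ ♜
♟ ♟ ♟ ♟ ♟ ♟ ♟ ♟
♞ · · · · · · ·
· · · · · · · ·
· · · · · · · ·
· ♙ · · · · · ·
♙ · ♙ ♙ ♙ ♙ ♙ ♙
♖ ♘ ♗ ♕ ♔ ♗ ♘ ♖


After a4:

♜ · ♝ ♛ ♚ ♝ ♞ ♜
♟ ♟ ♟ ♟ ♟ ♟ ♟ ♟
♞ · · · · · · ·
· · · · · · · ·
♙ · · · · · · ·
· ♙ · · · · · ·
· · ♙ ♙ ♙ ♙ ♙ ♙
♖ ♘ ♗ ♕ ♔ ♗ ♘ ♖


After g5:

♜ · ♝ ♛ ♚ ♝ ♞ ♜
♟ ♟ ♟ ♟ ♟ ♟ · ♟
♞ · · · · · · ·
· · · · · · ♟ ·
♙ · · · · · · ·
· ♙ · · · · · ·
· · ♙ ♙ ♙ ♙ ♙ ♙
♖ ♘ ♗ ♕ ♔ ♗ ♘ ♖


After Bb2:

♜ · ♝ ♛ ♚ ♝ ♞ ♜
♟ ♟ ♟ ♟ ♟ ♟ · ♟
♞ · · · · · · ·
· · · · · · ♟ ·
♙ · · · · · · ·
· ♙ · · · · · ·
· ♗ ♙ ♙ ♙ ♙ ♙ ♙
♖ ♘ · ♕ ♔ ♗ ♘ ♖


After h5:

♜ · ♝ ♛ ♚ ♝ ♞ ♜
♟ ♟ ♟ ♟ ♟ ♟ · ·
♞ · · · · · · ·
· · · · · · ♟ ♟
♙ · · · · · · ·
· ♙ · · · · · ·
· ♗ ♙ ♙ ♙ ♙ ♙ ♙
♖ ♘ · ♕ ♔ ♗ ♘ ♖


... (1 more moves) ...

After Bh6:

♜ · ♝ ♛ ♚ · ♞ ♜
♟ ♟ ♟ ♟ ♟ ♟ · ·
♞ · · · · · · ♝
· · · · · · ♟ ♟
♙ · · · · · · ·
· ♙ · · · · · ·
· · ♙ ♙ ♙ ♙ ♙ ♙
♖ ♘ ♗ ♕ ♔ ♗ ♘ ♖


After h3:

♜ · ♝ ♛ ♚ · ♞ ♜
♟ ♟ ♟ ♟ ♟ ♟ · ·
♞ · · · · · · ♝
· · · · · · ♟ ♟
♙ · · · · · · ·
· ♙ · · · · · ♙
· · ♙ ♙ ♙ ♙ ♙ ·
♖ ♘ ♗ ♕ ♔ ♗ ♘ ♖



  a b c d e f g h
  ─────────────────
8│♜ · ♝ ♛ ♚ · ♞ ♜│8
7│♟ ♟ ♟ ♟ ♟ ♟ · ·│7
6│♞ · · · · · · ♝│6
5│· · · · · · ♟ ♟│5
4│♙ · · · · · · ·│4
3│· ♙ · · · · · ♙│3
2│· · ♙ ♙ ♙ ♙ ♙ ·│2
1│♖ ♘ ♗ ♕ ♔ ♗ ♘ ♖│1
  ─────────────────
  a b c d e f g h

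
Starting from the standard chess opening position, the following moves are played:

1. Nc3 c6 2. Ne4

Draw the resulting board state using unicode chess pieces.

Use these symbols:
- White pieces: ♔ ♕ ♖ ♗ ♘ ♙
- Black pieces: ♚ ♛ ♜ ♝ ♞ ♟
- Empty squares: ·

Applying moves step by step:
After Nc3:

♜ ♞ ♝ ♛ ♚ ♝ ♞ ♜
♟ ♟ ♟ ♟ ♟ ♟ ♟ ♟
· · · · · · · ·
· · · · · · · ·
· · · · · · · ·
· · ♘ · · · · ·
♙ ♙ ♙ ♙ ♙ ♙ ♙ ♙
♖ · ♗ ♕ ♔ ♗ ♘ ♖


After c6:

♜ ♞ ♝ ♛ ♚ ♝ ♞ ♜
♟ ♟ · ♟ ♟ ♟ ♟ ♟
· · ♟ · · · · ·
· · · · · · · ·
· · · · · · · ·
· · ♘ · · · · ·
♙ ♙ ♙ ♙ ♙ ♙ ♙ ♙
♖ · ♗ ♕ ♔ ♗ ♘ ♖


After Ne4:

♜ ♞ ♝ ♛ ♚ ♝ ♞ ♜
♟ ♟ · ♟ ♟ ♟ ♟ ♟
· · ♟ · · · · ·
· · · · · · · ·
· · · · ♘ · · ·
· · · · · · · ·
♙ ♙ ♙ ♙ ♙ ♙ ♙ ♙
♖ · ♗ ♕ ♔ ♗ ♘ ♖



  a b c d e f g h
  ─────────────────
8│♜ ♞ ♝ ♛ ♚ ♝ ♞ ♜│8
7│♟ ♟ · ♟ ♟ ♟ ♟ ♟│7
6│· · ♟ · · · · ·│6
5│· · · · · · · ·│5
4│· · · · ♘ · · ·│4
3│· · · · · · · ·│3
2│♙ ♙ ♙ ♙ ♙ ♙ ♙ ♙│2
1│♖ · ♗ ♕ ♔ ♗ ♘ ♖│1
  ─────────────────
  a b c d e f g h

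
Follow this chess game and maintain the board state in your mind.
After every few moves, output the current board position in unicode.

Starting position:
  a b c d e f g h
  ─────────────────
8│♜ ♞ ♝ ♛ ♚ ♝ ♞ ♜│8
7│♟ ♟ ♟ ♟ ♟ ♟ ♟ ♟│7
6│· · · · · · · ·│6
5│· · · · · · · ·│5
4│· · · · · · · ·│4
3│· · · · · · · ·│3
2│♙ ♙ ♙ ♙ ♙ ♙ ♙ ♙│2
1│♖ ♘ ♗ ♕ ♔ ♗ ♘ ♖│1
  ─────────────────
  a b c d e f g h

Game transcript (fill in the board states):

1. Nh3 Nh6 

  a b c d e f g h
  ─────────────────
8│♜ ♞ ♝ ♛ ♚ ♝ · ♜│8
7│♟ ♟ ♟ ♟ ♟ ♟ ♟ ♟│7
6│· · · · · · · ♞│6
5│· · · · · · · ·│5
4│· · · · · · · ·│4
3│· · · · · · · ♘│3
2│♙ ♙ ♙ ♙ ♙ ♙ ♙ ♙│2
1│♖ ♘ ♗ ♕ ♔ ♗ · ♖│1
  ─────────────────
  a b c d e f g h

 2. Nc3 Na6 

  a b c d e f g h
  ─────────────────
8│♜ · ♝ ♛ ♚ ♝ · ♜│8
7│♟ ♟ ♟ ♟ ♟ ♟ ♟ ♟│7
6│♞ · · · · · · ♞│6
5│· · · · · · · ·│5
4│· · · · · · · ·│4
3│· · ♘ · · · · ♘│3
2│♙ ♙ ♙ ♙ ♙ ♙ ♙ ♙│2
1│♖ · ♗ ♕ ♔ ♗ · ♖│1
  ─────────────────
  a b c d e f g h

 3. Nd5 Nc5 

  a b c d e f g h
  ─────────────────
8│♜ · ♝ ♛ ♚ ♝ · ♜│8
7│♟ ♟ ♟ ♟ ♟ ♟ ♟ ♟│7
6│· · · · · · · ♞│6
5│· · ♞ ♘ · · · ·│5
4│· · · · · · · ·│4
3│· · · · · · · ♘│3
2│♙ ♙ ♙ ♙ ♙ ♙ ♙ ♙│2
1│♖ · ♗ ♕ ♔ ♗ · ♖│1
  ─────────────────
  a b c d e f g h

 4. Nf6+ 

  a b c d e f g h
  ─────────────────
8│♜ · ♝ ♛ ♚ ♝ · ♜│8
7│♟ ♟ ♟ ♟ ♟ ♟ ♟ ♟│7
6│· · · · · ♘ · ♞│6
5│· · ♞ · · · · ·│5
4│· · · · · · · ·│4
3│· · · · · · · ♘│3
2│♙ ♙ ♙ ♙ ♙ ♙ ♙ ♙│2
1│♖ · ♗ ♕ ♔ ♗ · ♖│1
  ─────────────────
  a b c d e f g h


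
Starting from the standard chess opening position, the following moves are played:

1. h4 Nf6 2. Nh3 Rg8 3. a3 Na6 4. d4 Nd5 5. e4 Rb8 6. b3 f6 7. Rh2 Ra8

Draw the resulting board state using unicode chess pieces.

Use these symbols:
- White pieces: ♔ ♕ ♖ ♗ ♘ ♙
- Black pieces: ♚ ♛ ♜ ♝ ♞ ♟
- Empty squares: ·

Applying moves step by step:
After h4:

♜ ♞ ♝ ♛ ♚ ♝ ♞ ♜
♟ ♟ ♟ ♟ ♟ ♟ ♟ ♟
· · · · · · · ·
· · · · · · · ·
· · · · · · · ♙
· · · · · · · ·
♙ ♙ ♙ ♙ ♙ ♙ ♙ ·
♖ ♘ ♗ ♕ ♔ ♗ ♘ ♖


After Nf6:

♜ ♞ ♝ ♛ ♚ ♝ · ♜
♟ ♟ ♟ ♟ ♟ ♟ ♟ ♟
· · · · · ♞ · ·
· · · · · · · ·
· · · · · · · ♙
· · · · · · · ·
♙ ♙ ♙ ♙ ♙ ♙ ♙ ·
♖ ♘ ♗ ♕ ♔ ♗ ♘ ♖


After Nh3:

♜ ♞ ♝ ♛ ♚ ♝ · ♜
♟ ♟ ♟ ♟ ♟ ♟ ♟ ♟
· · · · · ♞ · ·
· · · · · · · ·
· · · · · · · ♙
· · · · · · · ♘
♙ ♙ ♙ ♙ ♙ ♙ ♙ ·
♖ ♘ ♗ ♕ ♔ ♗ · ♖


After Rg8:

♜ ♞ ♝ ♛ ♚ ♝ ♜ ·
♟ ♟ ♟ ♟ ♟ ♟ ♟ ♟
· · · · · ♞ · ·
· · · · · · · ·
· · · · · · · ♙
· · · · · · · ♘
♙ ♙ ♙ ♙ ♙ ♙ ♙ ·
♖ ♘ ♗ ♕ ♔ ♗ · ♖


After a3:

♜ ♞ ♝ ♛ ♚ ♝ ♜ ·
♟ ♟ ♟ ♟ ♟ ♟ ♟ ♟
· · · · · ♞ · ·
· · · · · · · ·
· · · · · · · ♙
♙ · · · · · · ♘
· ♙ ♙ ♙ ♙ ♙ ♙ ·
♖ ♘ ♗ ♕ ♔ ♗ · ♖


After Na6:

♜ · ♝ ♛ ♚ ♝ ♜ ·
♟ ♟ ♟ ♟ ♟ ♟ ♟ ♟
♞ · · · · ♞ · ·
· · · · · · · ·
· · · · · · · ♙
♙ · · · · · · ♘
· ♙ ♙ ♙ ♙ ♙ ♙ ·
♖ ♘ ♗ ♕ ♔ ♗ · ♖


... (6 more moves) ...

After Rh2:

· ♜ ♝ ♛ ♚ ♝ ♜ ·
♟ ♟ ♟ ♟ ♟ · ♟ ♟
♞ · · · · ♟ · ·
· · · ♞ · · · ·
· · · ♙ ♙ · · ♙
♙ ♙ · · · · · ♘
· · ♙ · · ♙ ♙ ♖
♖ ♘ ♗ ♕ ♔ ♗ · ·


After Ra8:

♜ · ♝ ♛ ♚ ♝ ♜ ·
♟ ♟ ♟ ♟ ♟ · ♟ ♟
♞ · · · · ♟ · ·
· · · ♞ · · · ·
· · · ♙ ♙ · · ♙
♙ ♙ · · · · · ♘
· · ♙ · · ♙ ♙ ♖
♖ ♘ ♗ ♕ ♔ ♗ · ·



  a b c d e f g h
  ─────────────────
8│♜ · ♝ ♛ ♚ ♝ ♜ ·│8
7│♟ ♟ ♟ ♟ ♟ · ♟ ♟│7
6│♞ · · · · ♟ · ·│6
5│· · · ♞ · · · ·│5
4│· · · ♙ ♙ · · ♙│4
3│♙ ♙ · · · · · ♘│3
2│· · ♙ · · ♙ ♙ ♖│2
1│♖ ♘ ♗ ♕ ♔ ♗ · ·│1
  ─────────────────
  a b c d e f g h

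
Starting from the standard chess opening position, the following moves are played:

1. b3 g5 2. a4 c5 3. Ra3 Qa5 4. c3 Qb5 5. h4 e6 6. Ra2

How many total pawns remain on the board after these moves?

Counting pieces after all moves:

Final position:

  a b c d e f g h
  ─────────────────
8│♜ ♞ ♝ · ♚ ♝ ♞ ♜│8
7│♟ ♟ · ♟ · ♟ · ♟│7
6│· · · · ♟ · · ·│6
5│· ♛ ♟ · · · ♟ ·│5
4│♙ · · · · · · ♙│4
3│· ♙ ♙ · · · · ·│3
2│♖ · · ♙ ♙ ♙ ♙ ·│2
1│· ♘ ♗ ♕ ♔ ♗ ♘ ♖│1
  ─────────────────
  a b c d e f g h


16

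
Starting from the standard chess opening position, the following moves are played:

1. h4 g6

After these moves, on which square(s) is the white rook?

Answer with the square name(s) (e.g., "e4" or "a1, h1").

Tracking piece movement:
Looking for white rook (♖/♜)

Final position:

  a b c d e f g h
  ─────────────────
8│♜ ♞ ♝ ♛ ♚ ♝ ♞ ♜│8
7│♟ ♟ ♟ ♟ ♟ ♟ · ♟│7
6│· · · · · · ♟ ·│6
5│· · · · · · · ·│5
4│· · · · · · · ♙│4
3│· · · · · · · ·│3
2│♙ ♙ ♙ ♙ ♙ ♙ ♙ ·│2
1│♖ ♘ ♗ ♕ ♔ ♗ ♘ ♖│1
  ─────────────────
  a b c d e f g h


a1, h1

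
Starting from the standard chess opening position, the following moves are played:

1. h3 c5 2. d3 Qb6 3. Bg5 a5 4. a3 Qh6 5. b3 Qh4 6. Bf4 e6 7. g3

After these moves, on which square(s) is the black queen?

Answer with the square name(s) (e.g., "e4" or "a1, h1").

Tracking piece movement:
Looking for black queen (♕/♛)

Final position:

  a b c d e f g h
  ─────────────────
8│♜ ♞ ♝ · ♚ ♝ ♞ ♜│8
7│· ♟ · ♟ · ♟ ♟ ♟│7
6│· · · · ♟ · · ·│6
5│♟ · ♟ · · · · ·│5
4│· · · · · ♗ · ♛│4
3│♙ ♙ · ♙ · · ♙ ♙│3
2│· · ♙ · ♙ ♙ · ·│2
1│♖ ♘ · ♕ ♔ ♗ ♘ ♖│1
  ─────────────────
  a b c d e f g h


h4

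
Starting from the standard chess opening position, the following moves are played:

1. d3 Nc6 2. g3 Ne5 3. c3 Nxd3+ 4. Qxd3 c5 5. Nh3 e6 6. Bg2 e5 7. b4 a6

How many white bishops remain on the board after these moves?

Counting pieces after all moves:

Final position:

  a b c d e f g h
  ─────────────────
8│♜ · ♝ ♛ ♚ ♝ ♞ ♜│8
7│· ♟ · ♟ · ♟ ♟ ♟│7
6│♟ · · · · · · ·│6
5│· · ♟ · ♟ · · ·│5
4│· ♙ · · · · · ·│4
3│· · ♙ ♕ · · ♙ ♘│3
2│♙ · · · ♙ ♙ ♗ ♙│2
1│♖ ♘ ♗ · ♔ · · ♖│1
  ─────────────────
  a b c d e f g h


2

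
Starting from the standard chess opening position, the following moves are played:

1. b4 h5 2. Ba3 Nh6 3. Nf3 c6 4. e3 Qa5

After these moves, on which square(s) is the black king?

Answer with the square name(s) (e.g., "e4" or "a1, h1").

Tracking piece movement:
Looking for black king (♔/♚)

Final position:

  a b c d e f g h
  ─────────────────
8│♜ ♞ ♝ · ♚ ♝ · ♜│8
7│♟ ♟ · ♟ ♟ ♟ ♟ ·│7
6│· · ♟ · · · · ♞│6
5│♛ · · · · · · ♟│5
4│· ♙ · · · · · ·│4
3│♗ · · · ♙ ♘ · ·│3
2│♙ · ♙ ♙ · ♙ ♙ ♙│2
1│♖ ♘ · ♕ ♔ ♗ · ♖│1
  ─────────────────
  a b c d e f g h


e8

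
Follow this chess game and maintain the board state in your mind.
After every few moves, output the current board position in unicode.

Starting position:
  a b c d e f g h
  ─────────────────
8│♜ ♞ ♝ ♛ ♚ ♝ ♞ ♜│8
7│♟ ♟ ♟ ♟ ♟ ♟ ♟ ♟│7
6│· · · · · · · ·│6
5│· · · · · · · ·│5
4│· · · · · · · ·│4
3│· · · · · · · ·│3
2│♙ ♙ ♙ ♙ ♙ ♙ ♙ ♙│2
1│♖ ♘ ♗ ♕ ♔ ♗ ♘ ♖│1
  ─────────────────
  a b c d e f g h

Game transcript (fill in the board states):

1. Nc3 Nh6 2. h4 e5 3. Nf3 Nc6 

  a b c d e f g h
  ─────────────────
8│♜ · ♝ ♛ ♚ ♝ · ♜│8
7│♟ ♟ ♟ ♟ · ♟ ♟ ♟│7
6│· · ♞ · · · · ♞│6
5│· · · · ♟ · · ·│5
4│· · · · · · · ♙│4
3│· · ♘ · · ♘ · ·│3
2│♙ ♙ ♙ ♙ ♙ ♙ ♙ ·│2
1│♖ · ♗ ♕ ♔ ♗ · ♖│1
  ─────────────────
  a b c d e f g h

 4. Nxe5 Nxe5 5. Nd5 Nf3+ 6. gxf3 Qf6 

  a b c d e f g h
  ─────────────────
8│♜ · ♝ · ♚ ♝ · ♜│8
7│♟ ♟ ♟ ♟ · ♟ ♟ ♟│7
6│· · · · · ♛ · ♞│6
5│· · · ♘ · · · ·│5
4│· · · · · · · ♙│4
3│· · · · · ♙ · ·│3
2│♙ ♙ ♙ ♙ ♙ ♙ · ·│2
1│♖ · ♗ ♕ ♔ ♗ · ♖│1
  ─────────────────
  a b c d e f g h

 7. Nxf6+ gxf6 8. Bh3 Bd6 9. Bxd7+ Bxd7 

  a b c d e f g h
  ─────────────────
8│♜ · · · ♚ · · ♜│8
7│♟ ♟ ♟ ♝ · ♟ · ♟│7
6│· · · ♝ · ♟ · ♞│6
5│· · · · · · · ·│5
4│· · · · · · · ♙│4
3│· · · · · ♙ · ·│3
2│♙ ♙ ♙ ♙ ♙ ♙ · ·│2
1│♖ · ♗ ♕ ♔ · · ♖│1
  ─────────────────
  a b c d e f g h

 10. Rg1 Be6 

  a b c d e f g h
  ─────────────────
8│♜ · · · ♚ · · ♜│8
7│♟ ♟ ♟ · · ♟ · ♟│7
6│· · · ♝ ♝ ♟ · ♞│6
5│· · · · · · · ·│5
4│· · · · · · · ♙│4
3│· · · · · ♙ · ·│3
2│♙ ♙ ♙ ♙ ♙ ♙ · ·│2
1│♖ · ♗ ♕ ♔ · ♖ ·│1
  ─────────────────
  a b c d e f g h


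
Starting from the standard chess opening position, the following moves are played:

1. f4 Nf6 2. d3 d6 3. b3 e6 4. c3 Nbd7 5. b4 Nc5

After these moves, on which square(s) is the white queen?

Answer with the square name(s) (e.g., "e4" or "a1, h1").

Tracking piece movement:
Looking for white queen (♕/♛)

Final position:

  a b c d e f g h
  ─────────────────
8│♜ · ♝ ♛ ♚ ♝ · ♜│8
7│♟ ♟ ♟ · · ♟ ♟ ♟│7
6│· · · ♟ ♟ ♞ · ·│6
5│· · ♞ · · · · ·│5
4│· ♙ · · · ♙ · ·│4
3│· · ♙ ♙ · · · ·│3
2│♙ · · · ♙ · ♙ ♙│2
1│♖ ♘ ♗ ♕ ♔ ♗ ♘ ♖│1
  ─────────────────
  a b c d e f g h


d1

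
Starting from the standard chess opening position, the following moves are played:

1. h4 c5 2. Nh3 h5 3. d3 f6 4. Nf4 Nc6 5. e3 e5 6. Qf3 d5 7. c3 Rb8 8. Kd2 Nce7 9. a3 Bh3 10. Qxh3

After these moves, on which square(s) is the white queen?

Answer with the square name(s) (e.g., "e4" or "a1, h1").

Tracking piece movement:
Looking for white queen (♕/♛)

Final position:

  a b c d e f g h
  ─────────────────
8│· ♜ · ♛ ♚ ♝ ♞ ♜│8
7│♟ ♟ · · ♞ · ♟ ·│7
6│· · · · · ♟ · ·│6
5│· · ♟ ♟ ♟ · · ♟│5
4│· · · · · ♘ · ♙│4
3│♙ · ♙ ♙ ♙ · · ♕│3
2│· ♙ · ♔ · ♙ ♙ ·│2
1│♖ ♘ ♗ · · ♗ · ♖│1
  ─────────────────
  a b c d e f g h


h3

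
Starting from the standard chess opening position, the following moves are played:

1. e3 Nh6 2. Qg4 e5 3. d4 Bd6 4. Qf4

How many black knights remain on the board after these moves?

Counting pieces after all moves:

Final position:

  a b c d e f g h
  ─────────────────
8│♜ ♞ ♝ ♛ ♚ · · ♜│8
7│♟ ♟ ♟ ♟ · ♟ ♟ ♟│7
6│· · · ♝ · · · ♞│6
5│· · · · ♟ · · ·│5
4│· · · ♙ · ♕ · ·│4
3│· · · · ♙ · · ·│3
2│♙ ♙ ♙ · · ♙ ♙ ♙│2
1│♖ ♘ ♗ · ♔ ♗ ♘ ♖│1
  ─────────────────
  a b c d e f g h


2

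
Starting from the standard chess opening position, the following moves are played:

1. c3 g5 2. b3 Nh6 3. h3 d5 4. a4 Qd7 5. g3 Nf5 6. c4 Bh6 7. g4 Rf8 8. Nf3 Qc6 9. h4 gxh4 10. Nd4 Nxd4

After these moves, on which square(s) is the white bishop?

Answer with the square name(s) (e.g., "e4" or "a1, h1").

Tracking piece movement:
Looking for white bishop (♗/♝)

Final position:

  a b c d e f g h
  ─────────────────
8│♜ ♞ ♝ · ♚ ♜ · ·│8
7│♟ ♟ ♟ · ♟ ♟ · ♟│7
6│· · ♛ · · · · ♝│6
5│· · · ♟ · · · ·│5
4│♙ · ♙ ♞ · · ♙ ♟│4
3│· ♙ · · · · · ·│3
2│· · · ♙ ♙ ♙ · ·│2
1│♖ ♘ ♗ ♕ ♔ ♗ · ♖│1
  ─────────────────
  a b c d e f g h


c1, f1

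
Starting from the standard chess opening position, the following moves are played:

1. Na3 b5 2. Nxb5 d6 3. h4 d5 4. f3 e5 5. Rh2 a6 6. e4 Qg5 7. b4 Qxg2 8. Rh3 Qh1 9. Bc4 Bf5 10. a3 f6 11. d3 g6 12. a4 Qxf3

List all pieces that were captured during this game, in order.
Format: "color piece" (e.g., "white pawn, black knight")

Tracking captures:
  Nxb5: captured black pawn
  Qxg2: captured white pawn
  Qxf3: captured white pawn

black pawn, white pawn, white pawn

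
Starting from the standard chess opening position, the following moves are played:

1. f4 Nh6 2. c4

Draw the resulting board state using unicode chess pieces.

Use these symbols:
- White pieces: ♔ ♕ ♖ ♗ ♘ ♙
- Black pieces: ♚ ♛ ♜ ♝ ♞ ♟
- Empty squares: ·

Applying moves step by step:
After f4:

♜ ♞ ♝ ♛ ♚ ♝ ♞ ♜
♟ ♟ ♟ ♟ ♟ ♟ ♟ ♟
· · · · · · · ·
· · · · · · · ·
· · · · · ♙ · ·
· · · · · · · ·
♙ ♙ ♙ ♙ ♙ · ♙ ♙
♖ ♘ ♗ ♕ ♔ ♗ ♘ ♖


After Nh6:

♜ ♞ ♝ ♛ ♚ ♝ · ♜
♟ ♟ ♟ ♟ ♟ ♟ ♟ ♟
· · · · · · · ♞
· · · · · · · ·
· · · · · ♙ · ·
· · · · · · · ·
♙ ♙ ♙ ♙ ♙ · ♙ ♙
♖ ♘ ♗ ♕ ♔ ♗ ♘ ♖


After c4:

♜ ♞ ♝ ♛ ♚ ♝ · ♜
♟ ♟ ♟ ♟ ♟ ♟ ♟ ♟
· · · · · · · ♞
· · · · · · · ·
· · ♙ · · ♙ · ·
· · · · · · · ·
♙ ♙ · ♙ ♙ · ♙ ♙
♖ ♘ ♗ ♕ ♔ ♗ ♘ ♖



  a b c d e f g h
  ─────────────────
8│♜ ♞ ♝ ♛ ♚ ♝ · ♜│8
7│♟ ♟ ♟ ♟ ♟ ♟ ♟ ♟│7
6│· · · · · · · ♞│6
5│· · · · · · · ·│5
4│· · ♙ · · ♙ · ·│4
3│· · · · · · · ·│3
2│♙ ♙ · ♙ ♙ · ♙ ♙│2
1│♖ ♘ ♗ ♕ ♔ ♗ ♘ ♖│1
  ─────────────────
  a b c d e f g h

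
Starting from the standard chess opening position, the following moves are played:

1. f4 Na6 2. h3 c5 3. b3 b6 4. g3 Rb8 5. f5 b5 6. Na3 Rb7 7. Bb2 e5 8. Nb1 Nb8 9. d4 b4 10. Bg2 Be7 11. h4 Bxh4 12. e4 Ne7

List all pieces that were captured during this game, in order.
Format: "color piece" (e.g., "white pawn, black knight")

Tracking captures:
  Bxh4: captured white pawn

white pawn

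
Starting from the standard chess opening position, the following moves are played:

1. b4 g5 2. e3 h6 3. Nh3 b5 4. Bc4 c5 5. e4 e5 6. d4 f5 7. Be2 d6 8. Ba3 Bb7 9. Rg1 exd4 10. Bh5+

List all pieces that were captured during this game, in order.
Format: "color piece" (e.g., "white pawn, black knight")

Tracking captures:
  exd4: captured white pawn

white pawn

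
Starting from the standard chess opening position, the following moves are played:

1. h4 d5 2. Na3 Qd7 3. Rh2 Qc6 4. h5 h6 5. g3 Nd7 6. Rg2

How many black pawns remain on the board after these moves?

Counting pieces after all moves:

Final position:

  a b c d e f g h
  ─────────────────
8│♜ · ♝ · ♚ ♝ ♞ ♜│8
7│♟ ♟ ♟ ♞ ♟ ♟ ♟ ·│7
6│· · ♛ · · · · ♟│6
5│· · · ♟ · · · ♙│5
4│· · · · · · · ·│4
3│♘ · · · · · ♙ ·│3
2│♙ ♙ ♙ ♙ ♙ ♙ ♖ ·│2
1│♖ · ♗ ♕ ♔ ♗ ♘ ·│1
  ─────────────────
  a b c d e f g h


8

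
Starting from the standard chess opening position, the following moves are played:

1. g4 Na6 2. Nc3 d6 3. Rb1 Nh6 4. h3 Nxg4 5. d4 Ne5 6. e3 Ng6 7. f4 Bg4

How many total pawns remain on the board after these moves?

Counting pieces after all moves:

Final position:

  a b c d e f g h
  ─────────────────
8│♜ · · ♛ ♚ ♝ · ♜│8
7│♟ ♟ ♟ · ♟ ♟ ♟ ♟│7
6│♞ · · ♟ · · ♞ ·│6
5│· · · · · · · ·│5
4│· · · ♙ · ♙ ♝ ·│4
3│· · ♘ · ♙ · · ♙│3
2│♙ ♙ ♙ · · · · ·│2
1│· ♖ ♗ ♕ ♔ ♗ ♘ ♖│1
  ─────────────────
  a b c d e f g h


15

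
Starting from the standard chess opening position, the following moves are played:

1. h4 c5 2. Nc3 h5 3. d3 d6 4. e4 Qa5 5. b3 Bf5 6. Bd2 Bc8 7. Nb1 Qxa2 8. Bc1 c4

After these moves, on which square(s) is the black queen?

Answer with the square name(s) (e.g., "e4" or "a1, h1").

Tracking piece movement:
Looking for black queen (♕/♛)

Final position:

  a b c d e f g h
  ─────────────────
8│♜ ♞ ♝ · ♚ ♝ ♞ ♜│8
7│♟ ♟ · · ♟ ♟ ♟ ·│7
6│· · · ♟ · · · ·│6
5│· · · · · · · ♟│5
4│· · ♟ · ♙ · · ♙│4
3│· ♙ · ♙ · · · ·│3
2│♛ · ♙ · · ♙ ♙ ·│2
1│♖ ♘ ♗ ♕ ♔ ♗ ♘ ♖│1
  ─────────────────
  a b c d e f g h


a2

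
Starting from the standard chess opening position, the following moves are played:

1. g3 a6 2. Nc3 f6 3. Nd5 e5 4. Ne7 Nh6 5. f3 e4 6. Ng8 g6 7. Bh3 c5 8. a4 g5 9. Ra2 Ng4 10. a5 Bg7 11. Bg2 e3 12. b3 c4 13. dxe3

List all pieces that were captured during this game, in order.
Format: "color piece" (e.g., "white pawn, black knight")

Tracking captures:
  dxe3: captured black pawn

black pawn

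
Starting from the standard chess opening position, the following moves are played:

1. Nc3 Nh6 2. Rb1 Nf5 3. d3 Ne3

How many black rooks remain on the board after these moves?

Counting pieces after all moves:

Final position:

  a b c d e f g h
  ─────────────────
8│♜ ♞ ♝ ♛ ♚ ♝ · ♜│8
7│♟ ♟ ♟ ♟ ♟ ♟ ♟ ♟│7
6│· · · · · · · ·│6
5│· · · · · · · ·│5
4│· · · · · · · ·│4
3│· · ♘ ♙ ♞ · · ·│3
2│♙ ♙ ♙ · ♙ ♙ ♙ ♙│2
1│· ♖ ♗ ♕ ♔ ♗ ♘ ♖│1
  ─────────────────
  a b c d e f g h


2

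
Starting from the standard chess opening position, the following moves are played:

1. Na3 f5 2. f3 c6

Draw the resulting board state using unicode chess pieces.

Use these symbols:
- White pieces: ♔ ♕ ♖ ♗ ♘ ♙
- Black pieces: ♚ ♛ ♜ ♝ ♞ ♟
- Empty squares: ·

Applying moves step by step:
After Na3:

♜ ♞ ♝ ♛ ♚ ♝ ♞ ♜
♟ ♟ ♟ ♟ ♟ ♟ ♟ ♟
· · · · · · · ·
· · · · · · · ·
· · · · · · · ·
♘ · · · · · · ·
♙ ♙ ♙ ♙ ♙ ♙ ♙ ♙
♖ · ♗ ♕ ♔ ♗ ♘ ♖


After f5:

♜ ♞ ♝ ♛ ♚ ♝ ♞ ♜
♟ ♟ ♟ ♟ ♟ · ♟ ♟
· · · · · · · ·
· · · · · ♟ · ·
· · · · · · · ·
♘ · · · · · · ·
♙ ♙ ♙ ♙ ♙ ♙ ♙ ♙
♖ · ♗ ♕ ♔ ♗ ♘ ♖


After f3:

♜ ♞ ♝ ♛ ♚ ♝ ♞ ♜
♟ ♟ ♟ ♟ ♟ · ♟ ♟
· · · · · · · ·
· · · · · ♟ · ·
· · · · · · · ·
♘ · · · · ♙ · ·
♙ ♙ ♙ ♙ ♙ · ♙ ♙
♖ · ♗ ♕ ♔ ♗ ♘ ♖


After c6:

♜ ♞ ♝ ♛ ♚ ♝ ♞ ♜
♟ ♟ · ♟ ♟ · ♟ ♟
· · ♟ · · · · ·
· · · · · ♟ · ·
· · · · · · · ·
♘ · · · · ♙ · ·
♙ ♙ ♙ ♙ ♙ · ♙ ♙
♖ · ♗ ♕ ♔ ♗ ♘ ♖



  a b c d e f g h
  ─────────────────
8│♜ ♞ ♝ ♛ ♚ ♝ ♞ ♜│8
7│♟ ♟ · ♟ ♟ · ♟ ♟│7
6│· · ♟ · · · · ·│6
5│· · · · · ♟ · ·│5
4│· · · · · · · ·│4
3│♘ · · · · ♙ · ·│3
2│♙ ♙ ♙ ♙ ♙ · ♙ ♙│2
1│♖ · ♗ ♕ ♔ ♗ ♘ ♖│1
  ─────────────────
  a b c d e f g h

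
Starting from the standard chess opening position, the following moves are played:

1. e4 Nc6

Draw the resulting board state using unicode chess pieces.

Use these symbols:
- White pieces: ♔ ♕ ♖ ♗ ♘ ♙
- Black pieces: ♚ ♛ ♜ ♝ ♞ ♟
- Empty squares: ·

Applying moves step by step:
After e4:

♜ ♞ ♝ ♛ ♚ ♝ ♞ ♜
♟ ♟ ♟ ♟ ♟ ♟ ♟ ♟
· · · · · · · ·
· · · · · · · ·
· · · · ♙ · · ·
· · · · · · · ·
♙ ♙ ♙ ♙ · ♙ ♙ ♙
♖ ♘ ♗ ♕ ♔ ♗ ♘ ♖


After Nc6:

♜ · ♝ ♛ ♚ ♝ ♞ ♜
♟ ♟ ♟ ♟ ♟ ♟ ♟ ♟
· · ♞ · · · · ·
· · · · · · · ·
· · · · ♙ · · ·
· · · · · · · ·
♙ ♙ ♙ ♙ · ♙ ♙ ♙
♖ ♘ ♗ ♕ ♔ ♗ ♘ ♖



  a b c d e f g h
  ─────────────────
8│♜ · ♝ ♛ ♚ ♝ ♞ ♜│8
7│♟ ♟ ♟ ♟ ♟ ♟ ♟ ♟│7
6│· · ♞ · · · · ·│6
5│· · · · · · · ·│5
4│· · · · ♙ · · ·│4
3│· · · · · · · ·│3
2│♙ ♙ ♙ ♙ · ♙ ♙ ♙│2
1│♖ ♘ ♗ ♕ ♔ ♗ ♘ ♖│1
  ─────────────────
  a b c d e f g h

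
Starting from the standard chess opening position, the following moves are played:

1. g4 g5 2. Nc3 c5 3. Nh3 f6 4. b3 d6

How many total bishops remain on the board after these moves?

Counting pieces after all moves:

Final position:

  a b c d e f g h
  ─────────────────
8│♜ ♞ ♝ ♛ ♚ ♝ ♞ ♜│8
7│♟ ♟ · · ♟ · · ♟│7
6│· · · ♟ · ♟ · ·│6
5│· · ♟ · · · ♟ ·│5
4│· · · · · · ♙ ·│4
3│· ♙ ♘ · · · · ♘│3
2│♙ · ♙ ♙ ♙ ♙ · ♙│2
1│♖ · ♗ ♕ ♔ ♗ · ♖│1
  ─────────────────
  a b c d e f g h


4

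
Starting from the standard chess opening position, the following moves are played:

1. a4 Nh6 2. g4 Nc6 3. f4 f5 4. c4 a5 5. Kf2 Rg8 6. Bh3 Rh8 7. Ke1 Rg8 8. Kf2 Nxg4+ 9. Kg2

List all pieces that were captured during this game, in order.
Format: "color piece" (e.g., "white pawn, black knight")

Tracking captures:
  Nxg4+: captured white pawn

white pawn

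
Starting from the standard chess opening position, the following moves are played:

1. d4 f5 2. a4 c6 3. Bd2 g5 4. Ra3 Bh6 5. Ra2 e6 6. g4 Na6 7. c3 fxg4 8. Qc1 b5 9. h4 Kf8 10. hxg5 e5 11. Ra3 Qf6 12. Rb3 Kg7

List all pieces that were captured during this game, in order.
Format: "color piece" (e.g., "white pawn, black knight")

Tracking captures:
  fxg4: captured white pawn
  hxg5: captured black pawn

white pawn, black pawn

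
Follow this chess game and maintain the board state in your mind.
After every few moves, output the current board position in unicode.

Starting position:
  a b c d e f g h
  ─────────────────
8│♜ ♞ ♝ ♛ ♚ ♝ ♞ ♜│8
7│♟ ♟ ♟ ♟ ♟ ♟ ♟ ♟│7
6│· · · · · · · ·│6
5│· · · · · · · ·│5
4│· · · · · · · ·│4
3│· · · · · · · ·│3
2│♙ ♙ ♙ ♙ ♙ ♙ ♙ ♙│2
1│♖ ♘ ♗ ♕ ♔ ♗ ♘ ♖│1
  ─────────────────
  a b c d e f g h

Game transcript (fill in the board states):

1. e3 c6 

  a b c d e f g h
  ─────────────────
8│♜ ♞ ♝ ♛ ♚ ♝ ♞ ♜│8
7│♟ ♟ · ♟ ♟ ♟ ♟ ♟│7
6│· · ♟ · · · · ·│6
5│· · · · · · · ·│5
4│· · · · · · · ·│4
3│· · · · ♙ · · ·│3
2│♙ ♙ ♙ ♙ · ♙ ♙ ♙│2
1│♖ ♘ ♗ ♕ ♔ ♗ ♘ ♖│1
  ─────────────────
  a b c d e f g h

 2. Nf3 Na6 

  a b c d e f g h
  ─────────────────
8│♜ · ♝ ♛ ♚ ♝ ♞ ♜│8
7│♟ ♟ · ♟ ♟ ♟ ♟ ♟│7
6│♞ · ♟ · · · · ·│6
5│· · · · · · · ·│5
4│· · · · · · · ·│4
3│· · · · ♙ ♘ · ·│3
2│♙ ♙ ♙ ♙ · ♙ ♙ ♙│2
1│♖ ♘ ♗ ♕ ♔ ♗ · ♖│1
  ─────────────────
  a b c d e f g h

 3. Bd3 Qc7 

  a b c d e f g h
  ─────────────────
8│♜ · ♝ · ♚ ♝ ♞ ♜│8
7│♟ ♟ ♛ ♟ ♟ ♟ ♟ ♟│7
6│♞ · ♟ · · · · ·│6
5│· · · · · · · ·│5
4│· · · · · · · ·│4
3│· · · ♗ ♙ ♘ · ·│3
2│♙ ♙ ♙ ♙ · ♙ ♙ ♙│2
1│♖ ♘ ♗ ♕ ♔ · · ♖│1
  ─────────────────
  a b c d e f g h

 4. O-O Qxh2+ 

  a b c d e f g h
  ─────────────────
8│♜ · ♝ · ♚ ♝ ♞ ♜│8
7│♟ ♟ · ♟ ♟ ♟ ♟ ♟│7
6│♞ · ♟ · · · · ·│6
5│· · · · · · · ·│5
4│· · · · · · · ·│4
3│· · · ♗ ♙ ♘ · ·│3
2│♙ ♙ ♙ ♙ · ♙ ♙ ♛│2
1│♖ ♘ ♗ ♕ · ♖ ♔ ·│1
  ─────────────────
  a b c d e f g h

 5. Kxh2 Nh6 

  a b c d e f g h
  ─────────────────
8│♜ · ♝ · ♚ ♝ · ♜│8
7│♟ ♟ · ♟ ♟ ♟ ♟ ♟│7
6│♞ · ♟ · · · · ♞│6
5│· · · · · · · ·│5
4│· · · · · · · ·│4
3│· · · ♗ ♙ ♘ · ·│3
2│♙ ♙ ♙ ♙ · ♙ ♙ ♔│2
1│♖ ♘ ♗ ♕ · ♖ · ·│1
  ─────────────────
  a b c d e f g h

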